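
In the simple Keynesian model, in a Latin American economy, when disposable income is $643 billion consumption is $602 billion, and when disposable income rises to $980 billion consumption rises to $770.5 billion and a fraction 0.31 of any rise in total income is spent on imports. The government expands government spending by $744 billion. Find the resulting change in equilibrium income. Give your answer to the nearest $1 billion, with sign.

MPC = ΔC/ΔYd = (770.5 − 602)/(980 − 643) = 168.5/337 = 0.5.
Government-spending multiplier = 1/(1 − c + m) = 1/(1 − 0.5 + 0.31) = 1/0.81 ≈ 1.235.
ΔY = k × ΔG = (+$744 billion) / 0.81 ≈ +$919 billion.

+$919 billion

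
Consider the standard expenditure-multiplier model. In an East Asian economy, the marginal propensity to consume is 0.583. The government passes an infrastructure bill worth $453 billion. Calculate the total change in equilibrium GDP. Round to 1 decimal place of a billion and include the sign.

Expenditure multiplier = 1/(1 − MPC) = 1/(1 − 0.583) = 1/0.417 ≈ 2.398.
ΔY = k × ΔG = (+$453 billion) / 0.417 ≈ +$1,086.3 billion.

+$1,086.3 billion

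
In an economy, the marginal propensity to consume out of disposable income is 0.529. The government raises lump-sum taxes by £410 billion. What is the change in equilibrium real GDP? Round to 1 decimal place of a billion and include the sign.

−£460.5 billion

A lump-sum tax change of +£410 billion shifts disposable income by −£410 billion; first-round consumption changes by −c × ΔT = −0.529 × (+£410 billion) = −£216.89 billion.
Expenditure multiplier = 1/(1 − MPC) = 1/(1 − 0.529) = 1/0.471 ≈ 2.123.
The tax multiplier is −c × k ≈ −1.123, so ΔY = k × (−c·ΔT) = (−£216.89 billion) / 0.471 ≈ −£460.5 billion.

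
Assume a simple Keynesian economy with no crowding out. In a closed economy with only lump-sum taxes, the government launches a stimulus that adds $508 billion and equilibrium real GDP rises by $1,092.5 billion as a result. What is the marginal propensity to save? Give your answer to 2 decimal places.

0.46

Implied spending multiplier k = ΔY/ΔG = 1,092.5/508 ≈ 2.1506.
Since k = 1/(1 − MPC), MPC = 1 − 1/k = 1 − ΔG/ΔY = 1 − 508/1,092.5 ≈ 0.54.
MPS = 1 − MPC = 0.46.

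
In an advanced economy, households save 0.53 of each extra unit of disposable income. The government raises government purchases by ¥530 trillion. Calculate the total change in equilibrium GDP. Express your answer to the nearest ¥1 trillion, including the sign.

MPC = 1 − MPS = 1 − 0.53 = 0.47.
Expenditure multiplier = 1/(1 − MPC) = 1/(1 − 0.47) = 1/0.53 ≈ 1.887.
ΔY = k × ΔG = (+¥530 trillion) / 0.53 = +¥1,000 trillion.

+¥1,000 trillion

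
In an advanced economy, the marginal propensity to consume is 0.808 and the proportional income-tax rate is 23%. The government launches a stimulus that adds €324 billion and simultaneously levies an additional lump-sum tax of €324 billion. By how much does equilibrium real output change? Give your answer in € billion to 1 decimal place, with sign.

+€164.6 billion

Expenditure multiplier = 1/(1 − c(1−t)) = 1/(1 − 0.808×0.77) = 1/0.37784 ≈ 2.647.
ΔG contributes k·ΔG = (+€324 billion) / 0.37784 ≈ +€857.5 billion.
ΔT of +€324 billion changes first-round spending by −c·ΔT = −€261.792 billion, contributing k·(−c·ΔT) = (−€261.792 billion) / 0.37784 ≈ −€692.9 billion.
Net ΔY = k(ΔG − c·ΔT) = (+€62.208 billion) / 0.37784 ≈ +€164.6 billion.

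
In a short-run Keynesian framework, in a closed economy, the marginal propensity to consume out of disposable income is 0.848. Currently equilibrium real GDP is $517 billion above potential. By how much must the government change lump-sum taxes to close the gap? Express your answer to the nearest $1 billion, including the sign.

Spending multiplier = 1/(1 − MPC) = 1/(1 − 0.848) = 1/0.152 ≈ 6.579.
Tax multiplier = −c·k = −0.848/0.152 ≈ −5.579. Need ΔY = −$517 billion, so ΔT = ΔY/(−c·k) = −(−$517 billion) × 0.152 / 0.848 ≈ +$93 billion.
The government should raise lump-sum taxes by $93 billion.

+$93 billion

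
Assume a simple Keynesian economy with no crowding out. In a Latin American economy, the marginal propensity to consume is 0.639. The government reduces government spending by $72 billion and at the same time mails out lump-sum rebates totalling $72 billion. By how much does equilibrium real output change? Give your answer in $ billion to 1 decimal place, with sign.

−$72.0 billion

Expenditure multiplier = 1/(1 − MPC) = 1/(1 − 0.639) = 1/0.361 ≈ 2.77.
ΔG contributes k·ΔG = (−$72 billion) / 0.361 ≈ −$199.4 billion.
ΔT of −$72 billion changes first-round spending by −c·ΔT = +$46.008 billion, contributing k·(−c·ΔT) = (+$46.008 billion) / 0.361 ≈ +$127.4 billion.
With ΔG = ΔT and no other leakages, the balanced-budget multiplier is 1, so ΔY = ΔG = −$72 billion.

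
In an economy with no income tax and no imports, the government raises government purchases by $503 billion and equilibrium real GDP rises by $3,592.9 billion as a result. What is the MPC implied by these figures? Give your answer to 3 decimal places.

Implied spending multiplier k = ΔY/ΔG = 3,592.9/503 ≈ 7.1429.
Since k = 1/(1 − MPC), MPC = 1 − 1/k = 1 − ΔG/ΔY = 1 − 503/3,592.9 ≈ 0.860.

0.860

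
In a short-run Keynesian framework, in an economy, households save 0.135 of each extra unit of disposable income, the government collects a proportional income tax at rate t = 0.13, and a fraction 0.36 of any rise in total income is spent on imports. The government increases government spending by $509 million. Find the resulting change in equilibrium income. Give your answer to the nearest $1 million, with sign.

+$838 million

MPC = 1 − MPS = 1 − 0.135 = 0.865.
Spending multiplier = 1/(1 − c(1−t) + m) = 1/(1 − 0.865×0.87 + 0.36) = 1/0.60745 ≈ 1.646.
ΔY = k × ΔG = (+$509 million) / 0.60745 ≈ +$838 million.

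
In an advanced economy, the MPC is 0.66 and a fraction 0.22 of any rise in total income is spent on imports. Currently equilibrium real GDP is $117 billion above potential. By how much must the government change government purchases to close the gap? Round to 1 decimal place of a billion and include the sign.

−$65.5 billion

Spending multiplier = 1/(1 − c + m) = 1/(1 − 0.66 + 0.22) = 1/0.56 ≈ 1.786.
Need ΔY = −$117 billion, so ΔG = ΔY/k = (−$117 billion) × 0.56 ≈ −$65.5 billion.
The government should cut government purchases by $65.5 billion.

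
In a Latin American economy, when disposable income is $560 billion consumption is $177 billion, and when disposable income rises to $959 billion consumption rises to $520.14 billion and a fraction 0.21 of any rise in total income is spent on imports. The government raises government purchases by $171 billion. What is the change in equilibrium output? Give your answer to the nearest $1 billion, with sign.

MPC = ΔC/ΔYd = (520.14 − 177)/(959 − 560) = 343.14/399 = 0.86.
Spending multiplier = 1/(1 − c + m) = 1/(1 − 0.86 + 0.21) = 1/0.35 ≈ 2.857.
ΔY = k × ΔG = (+$171 billion) / 0.35 ≈ +$489 billion.

+$489 billion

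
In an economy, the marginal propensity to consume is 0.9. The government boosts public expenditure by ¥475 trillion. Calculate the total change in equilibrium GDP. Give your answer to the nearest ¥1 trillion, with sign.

+¥4,750 trillion

Expenditure multiplier = 1/(1 − MPC) = 1/(1 − 0.9) = 1/0.1 = 10.
ΔY = k × ΔG = (+¥475 trillion) / 0.1 = +¥4,750 trillion.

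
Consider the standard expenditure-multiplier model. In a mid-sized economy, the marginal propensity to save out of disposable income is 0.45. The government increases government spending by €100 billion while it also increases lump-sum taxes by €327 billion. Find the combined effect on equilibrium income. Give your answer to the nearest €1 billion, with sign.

MPC = 1 − MPS = 1 − 0.45 = 0.55.
Expenditure multiplier = 1/(1 − MPC) = 1/(1 − 0.55) = 1/0.45 ≈ 2.222.
ΔG contributes k·ΔG = (+€100 billion) / 0.45 ≈ +€222.2 billion.
ΔT of +€327 billion changes first-round spending by −c·ΔT = −€179.85 billion, contributing k·(−c·ΔT) = (−€179.85 billion) / 0.45 ≈ −€399.7 billion.
Net ΔY = k(ΔG − c·ΔT) = (−€79.85 billion) / 0.45 ≈ −€177 billion.

−€177 billion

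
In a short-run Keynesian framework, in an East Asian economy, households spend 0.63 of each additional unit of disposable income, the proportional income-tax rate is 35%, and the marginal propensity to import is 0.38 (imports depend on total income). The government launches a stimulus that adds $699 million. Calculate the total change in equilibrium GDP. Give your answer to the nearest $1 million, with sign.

Government-spending multiplier = 1/(1 − c(1−t) + m) = 1/(1 − 0.63×0.65 + 0.38) = 1/0.9705 ≈ 1.03.
ΔY = k × ΔG = (+$699 million) / 0.9705 ≈ +$720 million.

+$720 million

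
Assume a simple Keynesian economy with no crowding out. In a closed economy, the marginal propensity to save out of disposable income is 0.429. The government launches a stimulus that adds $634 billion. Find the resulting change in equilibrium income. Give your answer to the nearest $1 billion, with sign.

+$1,478 billion

MPC = 1 − MPS = 1 − 0.429 = 0.571.
Government-spending multiplier = 1/(1 − MPC) = 1/(1 − 0.571) = 1/0.429 ≈ 2.331.
ΔY = k × ΔG = (+$634 billion) / 0.429 ≈ +$1,478 billion.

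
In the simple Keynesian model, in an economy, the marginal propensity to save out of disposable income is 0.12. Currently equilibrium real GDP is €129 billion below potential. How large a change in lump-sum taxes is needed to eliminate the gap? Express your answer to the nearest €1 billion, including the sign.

−€18 billion

MPC = 1 − MPS = 1 − 0.12 = 0.88.
Spending multiplier = 1/(1 − MPC) = 1/(1 − 0.88) = 1/0.12 ≈ 8.333.
Tax multiplier = −c·k = −0.88/0.12 ≈ −7.333. Need ΔY = +€129 billion, so ΔT = ΔY/(−c·k) = −(+€129 billion) × 0.12 / 0.88 ≈ −€18 billion.
The government should cut lump-sum taxes by €18 billion.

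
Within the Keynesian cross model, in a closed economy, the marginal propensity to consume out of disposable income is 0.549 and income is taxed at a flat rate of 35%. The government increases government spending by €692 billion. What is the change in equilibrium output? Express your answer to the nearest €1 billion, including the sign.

+€1,076 billion

Expenditure multiplier = 1/(1 − c(1−t)) = 1/(1 − 0.549×0.65) = 1/0.64315 ≈ 1.555.
ΔY = k × ΔG = (+€692 billion) / 0.64315 ≈ +€1,076 billion.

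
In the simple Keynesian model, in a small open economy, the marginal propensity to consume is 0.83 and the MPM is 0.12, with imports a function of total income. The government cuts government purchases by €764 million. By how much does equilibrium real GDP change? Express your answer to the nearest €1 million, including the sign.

−€2,634 million

Expenditure multiplier = 1/(1 − c + m) = 1/(1 − 0.83 + 0.12) = 1/0.29 ≈ 3.448.
ΔY = k × ΔG = (−€764 million) / 0.29 ≈ −€2,634 million.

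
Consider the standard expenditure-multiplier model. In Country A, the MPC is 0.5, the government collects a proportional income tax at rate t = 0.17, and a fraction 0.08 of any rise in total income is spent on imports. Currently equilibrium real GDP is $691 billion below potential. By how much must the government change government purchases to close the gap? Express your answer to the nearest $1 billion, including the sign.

Spending multiplier = 1/(1 − c(1−t) + m) = 1/(1 − 0.5×0.83 + 0.08) = 1/0.665 ≈ 1.504.
Need ΔY = +$691 billion, so ΔG = ΔY/k = (+$691 billion) × 0.665 ≈ +$460 billion.
The government should increase government purchases by $460 billion.

+$460 billion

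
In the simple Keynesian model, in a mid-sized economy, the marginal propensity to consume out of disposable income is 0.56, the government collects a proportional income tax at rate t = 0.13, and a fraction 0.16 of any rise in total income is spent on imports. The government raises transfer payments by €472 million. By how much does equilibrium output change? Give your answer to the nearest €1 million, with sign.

+€393 million

The transfer change shifts disposable income by +€472 million, so first-round consumption changes by c·ΔTR = 0.56 × (+€472 million) = +€264.32 million.
Expenditure multiplier = 1/(1 − c(1−t) + m) = 1/(1 − 0.56×0.87 + 0.16) = 1/0.6728 ≈ 1.486.
The transfer multiplier is c × k ≈ 0.832, so ΔY = k × (c·ΔTR) = (+€264.32 million) / 0.6728 ≈ +€393 million.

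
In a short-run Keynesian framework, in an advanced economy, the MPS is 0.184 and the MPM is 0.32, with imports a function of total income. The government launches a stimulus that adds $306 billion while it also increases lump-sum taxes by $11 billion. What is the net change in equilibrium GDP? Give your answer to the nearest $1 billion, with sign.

+$589 billion

MPC = 1 − MPS = 1 − 0.184 = 0.816.
Expenditure multiplier = 1/(1 − c + m) = 1/(1 − 0.816 + 0.32) = 1/0.504 ≈ 1.984.
ΔG contributes k·ΔG = (+$306 billion) / 0.504 ≈ +$607.1 billion.
ΔT of +$11 billion changes first-round spending by −c·ΔT = −$8.976 billion, contributing k·(−c·ΔT) = (−$8.976 billion) / 0.504 ≈ −$17.8 billion.
Net ΔY = k(ΔG − c·ΔT) = (+$297.024 billion) / 0.504 ≈ +$589 billion.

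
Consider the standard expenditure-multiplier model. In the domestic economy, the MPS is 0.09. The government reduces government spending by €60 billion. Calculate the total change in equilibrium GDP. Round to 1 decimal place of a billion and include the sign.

−€666.7 billion

MPC = 1 − MPS = 1 − 0.09 = 0.91.
Expenditure multiplier = 1/(1 − MPC) = 1/(1 − 0.91) = 1/0.09 ≈ 11.111.
ΔY = k × ΔG = (−€60 billion) / 0.09 ≈ −€666.7 billion.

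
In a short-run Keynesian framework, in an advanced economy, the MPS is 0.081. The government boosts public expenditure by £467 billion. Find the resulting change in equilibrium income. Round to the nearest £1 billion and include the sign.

+£5,765 billion

MPC = 1 − MPS = 1 − 0.081 = 0.919.
Government-spending multiplier = 1/(1 − MPC) = 1/(1 − 0.919) = 1/0.081 ≈ 12.346.
ΔY = k × ΔG = (+£467 billion) / 0.081 ≈ +£5,765 billion.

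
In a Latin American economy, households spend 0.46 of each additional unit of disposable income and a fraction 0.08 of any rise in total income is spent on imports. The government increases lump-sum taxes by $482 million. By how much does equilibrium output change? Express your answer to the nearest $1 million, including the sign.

−$358 million

A lump-sum tax change of +$482 million shifts disposable income by −$482 million; first-round consumption changes by −c × ΔT = −0.46 × (+$482 million) = −$221.72 million.
Expenditure multiplier = 1/(1 − c + m) = 1/(1 − 0.46 + 0.08) = 1/0.62 ≈ 1.613.
The tax multiplier is −c × k ≈ −0.742, so ΔY = k × (−c·ΔT) = (−$221.72 million) / 0.62 ≈ −$358 million.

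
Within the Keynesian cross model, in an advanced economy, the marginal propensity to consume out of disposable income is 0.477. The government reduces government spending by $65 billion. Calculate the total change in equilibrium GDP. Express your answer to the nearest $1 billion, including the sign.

Expenditure multiplier = 1/(1 − MPC) = 1/(1 − 0.477) = 1/0.523 ≈ 1.912.
ΔY = k × ΔG = (−$65 billion) / 0.523 ≈ −$124 billion.

−$124 billion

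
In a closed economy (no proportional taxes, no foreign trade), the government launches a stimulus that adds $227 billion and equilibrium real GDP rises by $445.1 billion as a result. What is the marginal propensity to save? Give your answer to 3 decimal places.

Implied spending multiplier k = ΔY/ΔG = 445.1/227 ≈ 1.9608.
Since k = 1/(1 − MPC), MPC = 1 − 1/k = 1 − ΔG/ΔY = 1 − 227/445.1 ≈ 0.490.
MPS = 1 − MPC = 0.510.

0.510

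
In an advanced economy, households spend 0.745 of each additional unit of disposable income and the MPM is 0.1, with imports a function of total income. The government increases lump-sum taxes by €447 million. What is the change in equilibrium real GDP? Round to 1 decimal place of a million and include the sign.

A lump-sum tax change of +€447 million shifts disposable income by −€447 million; first-round consumption changes by −c × ΔT = −0.745 × (+€447 million) = −€333.015 million.
Expenditure multiplier = 1/(1 − c + m) = 1/(1 − 0.745 + 0.1) = 1/0.355 ≈ 2.817.
The tax multiplier is −c × k ≈ −2.099, so ΔY = k × (−c·ΔT) = (−€333.015 million) / 0.355 ≈ −€938.1 million.

−€938.1 million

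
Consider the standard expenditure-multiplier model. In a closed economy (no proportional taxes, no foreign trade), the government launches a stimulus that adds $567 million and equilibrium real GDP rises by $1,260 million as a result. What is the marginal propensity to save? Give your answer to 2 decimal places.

0.45

Implied spending multiplier k = ΔY/ΔG = 1,260/567 ≈ 2.2222.
Since k = 1/(1 − MPC), MPC = 1 − 1/k = 1 − ΔG/ΔY = 1 − 567/1,260 = 0.55.
MPS = 1 − MPC = 0.45.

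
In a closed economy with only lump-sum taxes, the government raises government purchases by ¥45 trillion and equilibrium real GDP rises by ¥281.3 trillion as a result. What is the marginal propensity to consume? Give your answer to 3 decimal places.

Implied spending multiplier k = ΔY/ΔG = 281.3/45 ≈ 6.2511.
Since k = 1/(1 − MPC), MPC = 1 − 1/k = 1 − ΔG/ΔY = 1 − 45/281.3 ≈ 0.840.

0.840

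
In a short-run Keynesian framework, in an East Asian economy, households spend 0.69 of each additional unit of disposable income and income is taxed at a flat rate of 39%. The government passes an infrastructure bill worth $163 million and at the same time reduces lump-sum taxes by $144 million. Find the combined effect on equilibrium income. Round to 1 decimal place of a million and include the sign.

+$453.0 million

Expenditure multiplier = 1/(1 − c(1−t)) = 1/(1 − 0.69×0.61) = 1/0.5791 ≈ 1.727.
ΔG contributes k·ΔG = (+$163 million) / 0.5791 ≈ +$281.5 million.
ΔT of −$144 million changes first-round spending by −c·ΔT = +$99.36 million, contributing k·(−c·ΔT) = (+$99.36 million) / 0.5791 ≈ +$171.6 million.
Net ΔY = k(ΔG − c·ΔT) = (+$262.36 million) / 0.5791 ≈ +$453 million.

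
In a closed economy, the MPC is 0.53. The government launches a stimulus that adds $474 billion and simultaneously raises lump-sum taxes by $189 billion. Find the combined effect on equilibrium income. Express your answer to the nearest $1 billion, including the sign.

+$795 billion

Expenditure multiplier = 1/(1 − MPC) = 1/(1 − 0.53) = 1/0.47 ≈ 2.128.
ΔG contributes k·ΔG = (+$474 billion) / 0.47 ≈ +$1,008.5 billion.
ΔT of +$189 billion changes first-round spending by −c·ΔT = −$100.17 billion, contributing k·(−c·ΔT) = (−$100.17 billion) / 0.47 ≈ −$213.1 billion.
Net ΔY = k(ΔG − c·ΔT) = (+$373.83 billion) / 0.47 ≈ +$795 billion.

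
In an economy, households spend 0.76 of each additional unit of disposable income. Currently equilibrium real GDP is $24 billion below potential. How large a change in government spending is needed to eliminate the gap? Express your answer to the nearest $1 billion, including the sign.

Spending multiplier = 1/(1 − MPC) = 1/(1 − 0.76) = 1/0.24 ≈ 4.167.
Need ΔY = +$24 billion, so ΔG = ΔY/k = (+$24 billion) × 0.24 ≈ +$6 billion.
The government should increase government spending by $6 billion.

+$6 billion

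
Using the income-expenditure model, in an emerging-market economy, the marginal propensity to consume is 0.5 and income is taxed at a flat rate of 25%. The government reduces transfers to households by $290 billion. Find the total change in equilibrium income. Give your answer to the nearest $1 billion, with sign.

The transfer change shifts disposable income by −$290 billion, so first-round consumption changes by c·ΔTR = 0.5 × (−$290 billion) = −$145 billion.
Expenditure multiplier = 1/(1 − c(1−t)) = 1/(1 − 0.5×0.75) = 1/0.625 = 1.6.
The transfer multiplier is c × k = 0.8, so ΔY = k × (c·ΔTR) = (−$145 billion) / 0.625 = −$232 billion.

−$232 billion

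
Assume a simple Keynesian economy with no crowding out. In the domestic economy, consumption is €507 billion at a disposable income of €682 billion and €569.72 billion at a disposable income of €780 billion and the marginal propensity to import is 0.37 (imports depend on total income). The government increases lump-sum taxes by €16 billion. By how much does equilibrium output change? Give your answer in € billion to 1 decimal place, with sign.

MPC = ΔC/ΔYd = (569.72 − 507)/(780 − 682) = 62.72/98 = 0.64.
A lump-sum tax change of +€16 billion shifts disposable income by −€16 billion; first-round consumption changes by −c × ΔT = −0.64 × (+€16 billion) = −€10.24 billion.
Expenditure multiplier = 1/(1 − c + m) = 1/(1 − 0.64 + 0.37) = 1/0.73 ≈ 1.37.
The tax multiplier is −c × k ≈ −0.877, so ΔY = k × (−c·ΔT) = (−€10.24 billion) / 0.73 ≈ −€14 billion.

−€14.0 billion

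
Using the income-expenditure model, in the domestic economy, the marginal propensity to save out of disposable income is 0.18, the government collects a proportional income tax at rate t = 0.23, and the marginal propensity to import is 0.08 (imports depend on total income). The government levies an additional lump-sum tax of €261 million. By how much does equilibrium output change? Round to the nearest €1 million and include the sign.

MPC = 1 − MPS = 1 − 0.18 = 0.82.
A lump-sum tax change of +€261 million shifts disposable income by −€261 million; first-round consumption changes by −c × ΔT = −0.82 × (+€261 million) = −€214.02 million.
Expenditure multiplier = 1/(1 − c(1−t) + m) = 1/(1 − 0.82×0.77 + 0.08) = 1/0.4486 ≈ 2.229.
The tax multiplier is −c × k ≈ −1.828, so ΔY = k × (−c·ΔT) = (−€214.02 million) / 0.4486 ≈ −€477 million.

−€477 million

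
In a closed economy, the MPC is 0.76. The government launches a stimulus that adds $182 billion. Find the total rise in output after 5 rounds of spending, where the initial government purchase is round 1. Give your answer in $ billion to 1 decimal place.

$566.1 billion

Round 1 adds ΔG = $182 billion; each later round is MPC = 0.76 times the previous.
After 5 rounds: 182 + 138.32 + 105.1232 + 79.893632 + 60.71916032 = ΔG·(1 − c^5)/(1 − c) = 182 × (1 − 0.2535525376)/0.24 ≈ $566.1 billion.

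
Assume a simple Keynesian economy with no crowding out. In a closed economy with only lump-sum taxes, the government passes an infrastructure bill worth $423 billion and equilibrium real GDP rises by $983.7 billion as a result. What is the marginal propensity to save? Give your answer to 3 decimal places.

0.430

Implied spending multiplier k = ΔY/ΔG = 983.7/423 ≈ 2.3255.
Since k = 1/(1 − MPC), MPC = 1 − 1/k = 1 − ΔG/ΔY = 1 − 423/983.7 ≈ 0.570.
MPS = 1 − MPC = 0.430.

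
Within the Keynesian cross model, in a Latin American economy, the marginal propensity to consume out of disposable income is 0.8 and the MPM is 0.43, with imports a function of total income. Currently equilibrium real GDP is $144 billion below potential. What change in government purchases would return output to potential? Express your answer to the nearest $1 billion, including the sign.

+$91 billion

Spending multiplier = 1/(1 − c + m) = 1/(1 − 0.8 + 0.43) = 1/0.63 ≈ 1.587.
Need ΔY = +$144 billion, so ΔG = ΔY/k = (+$144 billion) × 0.63 ≈ +$91 billion.
The government should increase government purchases by $91 billion.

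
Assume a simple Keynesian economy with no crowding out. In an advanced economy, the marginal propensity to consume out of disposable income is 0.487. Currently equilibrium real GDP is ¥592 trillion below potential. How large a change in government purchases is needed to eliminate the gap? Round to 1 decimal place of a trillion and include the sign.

+¥303.7 trillion

Spending multiplier = 1/(1 − MPC) = 1/(1 − 0.487) = 1/0.513 ≈ 1.949.
Need ΔY = +¥592 trillion, so ΔG = ΔY/k = (+¥592 trillion) × 0.513 ≈ +¥303.7 trillion.
The government should increase government purchases by ¥303.7 trillion.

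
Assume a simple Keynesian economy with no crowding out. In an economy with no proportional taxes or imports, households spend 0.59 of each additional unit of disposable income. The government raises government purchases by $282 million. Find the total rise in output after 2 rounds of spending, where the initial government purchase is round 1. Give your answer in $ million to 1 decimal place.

Round 1 adds ΔG = $282 million; each later round is MPC = 0.59 times the previous.
After 2 rounds: 282 + 166.38 = ΔG·(1 − c^2)/(1 − c) = 282 × (1 − 0.3481)/0.41 ≈ $448.4 million.

$448.4 million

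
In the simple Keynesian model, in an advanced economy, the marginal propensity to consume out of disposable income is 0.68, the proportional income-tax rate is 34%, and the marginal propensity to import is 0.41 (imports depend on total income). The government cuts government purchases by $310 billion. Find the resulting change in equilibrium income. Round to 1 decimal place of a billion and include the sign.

Spending multiplier = 1/(1 − c(1−t) + m) = 1/(1 − 0.68×0.66 + 0.41) = 1/0.9612 ≈ 1.04.
ΔY = k × ΔG = (−$310 billion) / 0.9612 ≈ −$322.5 billion.

−$322.5 billion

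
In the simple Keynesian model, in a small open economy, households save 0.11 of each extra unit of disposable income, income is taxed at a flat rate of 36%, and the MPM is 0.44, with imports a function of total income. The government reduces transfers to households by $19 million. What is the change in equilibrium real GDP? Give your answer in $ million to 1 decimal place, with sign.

−$19.4 million

MPC = 1 − MPS = 1 − 0.11 = 0.89.
The transfer change shifts disposable income by −$19 million, so first-round consumption changes by c·ΔTR = 0.89 × (−$19 million) = −$16.91 million.
Expenditure multiplier = 1/(1 − c(1−t) + m) = 1/(1 − 0.89×0.64 + 0.44) = 1/0.8704 ≈ 1.149.
The transfer multiplier is c × k ≈ 1.023, so ΔY = k × (c·ΔTR) = (−$16.91 million) / 0.8704 ≈ −$19.4 million.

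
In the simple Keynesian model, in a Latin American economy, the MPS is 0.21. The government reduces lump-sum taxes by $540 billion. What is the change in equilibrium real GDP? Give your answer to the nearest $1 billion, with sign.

MPC = 1 − MPS = 1 − 0.21 = 0.79.
A lump-sum tax change of −$540 billion shifts disposable income by +$540 billion; first-round consumption changes by −c × ΔT = −0.79 × (−$540 billion) = +$426.6 billion.
Expenditure multiplier = 1/(1 − MPC) = 1/(1 − 0.79) = 1/0.21 ≈ 4.762.
The tax multiplier is −c × k ≈ −3.762, so ΔY = k × (−c·ΔT) = (+$426.6 billion) / 0.21 ≈ +$2,031 billion.

+$2,031 billion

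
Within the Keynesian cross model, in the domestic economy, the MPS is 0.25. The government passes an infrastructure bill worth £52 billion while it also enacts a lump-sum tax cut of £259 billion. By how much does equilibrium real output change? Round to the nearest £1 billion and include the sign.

MPC = 1 − MPS = 1 − 0.25 = 0.75.
Expenditure multiplier = 1/(1 − MPC) = 1/(1 − 0.75) = 1/0.25 = 4.
ΔG contributes k·ΔG = (+£52 billion) / 0.25 = +£208 billion.
ΔT of −£259 billion changes first-round spending by −c·ΔT = +£194.25 billion, contributing k·(−c·ΔT) = (+£194.25 billion) / 0.25 = +£777 billion.
Net ΔY = k(ΔG − c·ΔT) = (+£246.25 billion) / 0.25 = +£985 billion.

+£985 billion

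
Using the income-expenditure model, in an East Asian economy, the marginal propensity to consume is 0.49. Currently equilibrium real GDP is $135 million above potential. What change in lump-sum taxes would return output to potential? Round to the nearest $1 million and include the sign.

+$141 million

Spending multiplier = 1/(1 − MPC) = 1/(1 − 0.49) = 1/0.51 ≈ 1.961.
Tax multiplier = −c·k = −0.49/0.51 ≈ −0.961. Need ΔY = −$135 million, so ΔT = ΔY/(−c·k) = −(−$135 million) × 0.51 / 0.49 ≈ +$141 million.
The government should raise lump-sum taxes by $141 million.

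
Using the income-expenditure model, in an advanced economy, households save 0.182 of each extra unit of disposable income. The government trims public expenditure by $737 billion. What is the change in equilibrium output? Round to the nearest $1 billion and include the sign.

MPC = 1 − MPS = 1 − 0.182 = 0.818.
Expenditure multiplier = 1/(1 − MPC) = 1/(1 − 0.818) = 1/0.182 ≈ 5.495.
ΔY = k × ΔG = (−$737 billion) / 0.182 ≈ −$4,049 billion.

−$4,049 billion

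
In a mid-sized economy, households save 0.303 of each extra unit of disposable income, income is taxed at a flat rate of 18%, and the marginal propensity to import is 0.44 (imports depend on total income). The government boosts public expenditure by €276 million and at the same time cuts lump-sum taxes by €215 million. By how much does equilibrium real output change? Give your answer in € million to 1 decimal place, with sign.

+€490.4 million

MPC = 1 − MPS = 1 − 0.303 = 0.697.
Expenditure multiplier = 1/(1 − c(1−t) + m) = 1/(1 − 0.697×0.82 + 0.44) = 1/0.86846 ≈ 1.151.
ΔG contributes k·ΔG = (+€276 million) / 0.86846 ≈ +€317.8 million.
ΔT of −€215 million changes first-round spending by −c·ΔT = +€149.855 million, contributing k·(−c·ΔT) = (+€149.855 million) / 0.86846 ≈ +€172.6 million.
Net ΔY = k(ΔG − c·ΔT) = (+€425.855 million) / 0.86846 ≈ +€490.4 million.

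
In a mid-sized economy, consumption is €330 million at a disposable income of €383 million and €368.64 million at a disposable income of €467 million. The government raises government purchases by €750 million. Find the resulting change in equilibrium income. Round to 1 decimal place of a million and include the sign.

MPC = ΔC/ΔYd = (368.64 − 330)/(467 − 383) = 38.64/84 = 0.46.
Spending multiplier = 1/(1 − MPC) = 1/(1 − 0.46) = 1/0.54 ≈ 1.852.
ΔY = k × ΔG = (+€750 million) / 0.54 ≈ +€1,388.9 million.

+€1,388.9 million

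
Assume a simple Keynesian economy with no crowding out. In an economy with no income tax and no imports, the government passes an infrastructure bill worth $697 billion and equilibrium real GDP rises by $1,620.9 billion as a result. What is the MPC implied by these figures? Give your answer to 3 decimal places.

Implied spending multiplier k = ΔY/ΔG = 1,620.9/697 ≈ 2.3255.
Since k = 1/(1 − MPC), MPC = 1 − 1/k = 1 − ΔG/ΔY = 1 − 697/1,620.9 ≈ 0.570.

0.570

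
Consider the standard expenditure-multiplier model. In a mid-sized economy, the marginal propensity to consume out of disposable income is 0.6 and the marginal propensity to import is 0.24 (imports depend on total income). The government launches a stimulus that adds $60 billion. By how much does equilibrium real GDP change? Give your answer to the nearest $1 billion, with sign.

+$94 billion

Government-spending multiplier = 1/(1 − c + m) = 1/(1 − 0.6 + 0.24) = 1/0.64 ≈ 1.563.
ΔY = k × ΔG = (+$60 billion) / 0.64 ≈ +$94 billion.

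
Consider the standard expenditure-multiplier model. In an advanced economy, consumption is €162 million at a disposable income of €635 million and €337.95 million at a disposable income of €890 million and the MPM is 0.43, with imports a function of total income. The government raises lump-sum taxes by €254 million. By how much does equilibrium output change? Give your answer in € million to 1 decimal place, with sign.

−€236.8 million

MPC = ΔC/ΔYd = (337.95 − 162)/(890 − 635) = 175.95/255 = 0.69.
A lump-sum tax change of +€254 million shifts disposable income by −€254 million; first-round consumption changes by −c × ΔT = −0.69 × (+€254 million) = −€175.26 million.
Expenditure multiplier = 1/(1 − c + m) = 1/(1 − 0.69 + 0.43) = 1/0.74 ≈ 1.351.
The tax multiplier is −c × k ≈ −0.932, so ΔY = k × (−c·ΔT) = (−€175.26 million) / 0.74 ≈ −€236.8 million.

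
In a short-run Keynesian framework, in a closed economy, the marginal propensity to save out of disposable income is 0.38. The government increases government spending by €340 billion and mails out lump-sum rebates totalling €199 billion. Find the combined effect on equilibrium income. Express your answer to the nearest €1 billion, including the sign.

MPC = 1 − MPS = 1 − 0.38 = 0.62.
Expenditure multiplier = 1/(1 − MPC) = 1/(1 − 0.62) = 1/0.38 ≈ 2.632.
ΔG contributes k·ΔG = (+€340 billion) / 0.38 ≈ +€894.7 billion.
ΔT of −€199 billion changes first-round spending by −c·ΔT = +€123.38 billion, contributing k·(−c·ΔT) = (+€123.38 billion) / 0.38 ≈ +€324.7 billion.
Net ΔY = k(ΔG − c·ΔT) = (+€463.38 billion) / 0.38 ≈ +€1,219 billion.

+€1,219 billion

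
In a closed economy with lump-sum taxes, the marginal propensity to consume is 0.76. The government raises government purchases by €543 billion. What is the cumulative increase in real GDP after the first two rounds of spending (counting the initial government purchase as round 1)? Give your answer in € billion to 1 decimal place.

€955.7 billion

Round 1 adds ΔG = €543 billion; each later round is MPC = 0.76 times the previous.
After 2 rounds: 543 + 412.68 = ΔG·(1 − c^2)/(1 − c) = 543 × (1 − 0.5776)/0.24 ≈ €955.7 billion.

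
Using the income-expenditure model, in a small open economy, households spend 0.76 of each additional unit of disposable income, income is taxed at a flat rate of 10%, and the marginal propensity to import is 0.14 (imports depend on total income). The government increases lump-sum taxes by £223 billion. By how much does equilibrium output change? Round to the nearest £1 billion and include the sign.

A lump-sum tax change of +£223 billion shifts disposable income by −£223 billion; first-round consumption changes by −c × ΔT = −0.76 × (+£223 billion) = −£169.48 billion.
Expenditure multiplier = 1/(1 − c(1−t) + m) = 1/(1 − 0.76×0.9 + 0.14) = 1/0.456 ≈ 2.193.
The tax multiplier is −c × k ≈ −1.667, so ΔY = k × (−c·ΔT) = (−£169.48 billion) / 0.456 ≈ −£372 billion.

−£372 billion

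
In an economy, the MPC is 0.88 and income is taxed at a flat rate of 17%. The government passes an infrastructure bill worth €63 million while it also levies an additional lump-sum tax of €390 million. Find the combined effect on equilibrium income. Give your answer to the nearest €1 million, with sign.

Expenditure multiplier = 1/(1 − c(1−t)) = 1/(1 − 0.88×0.83) = 1/0.2696 ≈ 3.709.
ΔG contributes k·ΔG = (+€63 million) / 0.2696 ≈ +€233.7 million.
ΔT of +€390 million changes first-round spending by −c·ΔT = −€343.2 million, contributing k·(−c·ΔT) = (−€343.2 million) / 0.2696 ≈ −€1,273 million.
Net ΔY = k(ΔG − c·ΔT) = (−€280.2 million) / 0.2696 ≈ −€1,039 million.

−€1,039 million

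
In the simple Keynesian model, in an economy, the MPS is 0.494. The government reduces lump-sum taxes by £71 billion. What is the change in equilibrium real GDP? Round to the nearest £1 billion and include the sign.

+£73 billion

MPC = 1 − MPS = 1 − 0.494 = 0.506.
A lump-sum tax change of −£71 billion shifts disposable income by +£71 billion; first-round consumption changes by −c × ΔT = −0.506 × (−£71 billion) = +£35.926 billion.
Expenditure multiplier = 1/(1 − MPC) = 1/(1 − 0.506) = 1/0.494 ≈ 2.024.
The tax multiplier is −c × k ≈ −1.024, so ΔY = k × (−c·ΔT) = (+£35.926 billion) / 0.494 ≈ +£73 billion.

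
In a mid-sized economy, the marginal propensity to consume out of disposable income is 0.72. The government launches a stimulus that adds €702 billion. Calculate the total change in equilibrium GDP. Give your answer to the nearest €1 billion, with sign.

Spending multiplier = 1/(1 − MPC) = 1/(1 − 0.72) = 1/0.28 ≈ 3.571.
ΔY = k × ΔG = (+€702 billion) / 0.28 ≈ +€2,507 billion.

+€2,507 billion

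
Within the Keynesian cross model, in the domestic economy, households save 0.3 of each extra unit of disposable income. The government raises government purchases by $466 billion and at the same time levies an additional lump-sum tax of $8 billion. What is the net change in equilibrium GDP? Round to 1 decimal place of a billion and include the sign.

+$1,534.7 billion

MPC = 1 − MPS = 1 − 0.3 = 0.7.
Expenditure multiplier = 1/(1 − MPC) = 1/(1 − 0.7) = 1/0.3 ≈ 3.333.
ΔG contributes k·ΔG = (+$466 billion) / 0.3 ≈ +$1,553.3 billion.
ΔT of +$8 billion changes first-round spending by −c·ΔT = −$5.6 billion, contributing k·(−c·ΔT) = (−$5.6 billion) / 0.3 ≈ −$18.7 billion.
Net ΔY = k(ΔG − c·ΔT) = (+$460.4 billion) / 0.3 ≈ +$1,534.7 billion.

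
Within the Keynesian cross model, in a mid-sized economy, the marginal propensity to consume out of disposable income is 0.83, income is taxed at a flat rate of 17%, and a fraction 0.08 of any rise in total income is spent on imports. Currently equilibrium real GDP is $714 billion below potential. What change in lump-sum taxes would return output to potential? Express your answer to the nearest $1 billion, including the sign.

−$336 billion

Spending multiplier = 1/(1 − c(1−t) + m) = 1/(1 − 0.83×0.83 + 0.08) = 1/0.3911 ≈ 2.557.
Tax multiplier = −c·k = −0.83/0.3911 ≈ −2.122. Need ΔY = +$714 billion, so ΔT = ΔY/(−c·k) = −(+$714 billion) × 0.3911 / 0.83 ≈ −$336 billion.
The government should cut lump-sum taxes by $336 billion.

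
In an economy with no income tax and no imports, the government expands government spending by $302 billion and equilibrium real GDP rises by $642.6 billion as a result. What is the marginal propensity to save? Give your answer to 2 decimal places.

0.47

Implied spending multiplier k = ΔY/ΔG = 642.6/302 ≈ 2.1278.
Since k = 1/(1 − MPC), MPC = 1 − 1/k = 1 − ΔG/ΔY = 1 − 302/642.6 ≈ 0.53.
MPS = 1 − MPC = 0.47.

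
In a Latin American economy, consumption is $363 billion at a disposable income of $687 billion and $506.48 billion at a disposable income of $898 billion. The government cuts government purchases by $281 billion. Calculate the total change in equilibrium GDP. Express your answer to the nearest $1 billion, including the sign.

−$878 billion

MPC = ΔC/ΔYd = (506.48 − 363)/(898 − 687) = 143.48/211 = 0.68.
Spending multiplier = 1/(1 − MPC) = 1/(1 − 0.68) = 1/0.32 = 3.125.
ΔY = k × ΔG = (−$281 billion) / 0.32 ≈ −$878 billion.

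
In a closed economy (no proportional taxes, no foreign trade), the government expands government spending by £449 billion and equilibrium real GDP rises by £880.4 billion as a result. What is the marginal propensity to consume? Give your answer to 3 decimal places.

Implied spending multiplier k = ΔY/ΔG = 880.4/449 ≈ 1.9608.
Since k = 1/(1 − MPC), MPC = 1 − 1/k = 1 − ΔG/ΔY = 1 − 449/880.4 ≈ 0.490.

0.490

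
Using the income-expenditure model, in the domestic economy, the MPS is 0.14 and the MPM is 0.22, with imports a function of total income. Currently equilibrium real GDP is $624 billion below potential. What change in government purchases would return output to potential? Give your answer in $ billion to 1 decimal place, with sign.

MPC = 1 − MPS = 1 − 0.14 = 0.86.
Spending multiplier = 1/(1 − c + m) = 1/(1 − 0.86 + 0.22) = 1/0.36 ≈ 2.778.
Need ΔY = +$624 billion, so ΔG = ΔY/k = (+$624 billion) × 0.36 ≈ +$224.6 billion.
The government should increase government purchases by $224.6 billion.

+$224.6 billion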